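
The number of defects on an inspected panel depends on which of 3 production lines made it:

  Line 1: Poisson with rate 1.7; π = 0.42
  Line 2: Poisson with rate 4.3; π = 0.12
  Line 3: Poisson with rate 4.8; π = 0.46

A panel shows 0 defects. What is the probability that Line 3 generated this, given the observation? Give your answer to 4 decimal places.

The responsibility of component k is w_k f_k(x) divided by Σ_j w_j f_j(x).
Poisson probabilities:
  f_1 = e^(−1.7)·1.7^0/0! = 0.182684
  f_2 = e^(−4.3)·4.3^0/0! = 0.0135686
  f_3 = e^(−4.8)·4.8^0/0! = 0.00822975
Weight by the priors:
  w_1·f_1 = 0.42 × 0.182684 = 0.0767271
  w_2·f_2 = 0.12 × 0.0135686 = 0.00162823
  w_3·f_3 = 0.46 × 0.00822975 = 0.00378568
Evidence: 0.0767271 + 0.00162823 + 0.00378568 = 0.082141
P(Line 3 | data) ≈ 0.0461

0.0461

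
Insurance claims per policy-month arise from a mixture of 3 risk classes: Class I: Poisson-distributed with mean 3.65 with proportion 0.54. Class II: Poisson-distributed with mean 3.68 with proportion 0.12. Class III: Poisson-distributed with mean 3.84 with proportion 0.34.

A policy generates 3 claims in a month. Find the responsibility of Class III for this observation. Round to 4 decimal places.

0.3318

Apply Bayes' rule: the posterior for each component is proportional to its prior times its likelihood at x.
Poisson probabilities:
  f_I = e^(−3.65)·3.65^3/3! = 0.210646
  f_II = e^(−3.68)·3.68^3/3! = 0.209502
  f_III = e^(−3.84)·3.84^3/3! = 0.202839
Weight by the priors:
  P(Z=I)·f_I = 0.54 × 0.210646 = 0.113749
  P(Z=II)·f_II = 0.12 × 0.209502 = 0.0251403
  P(Z=III)·f_III = 0.34 × 0.202839 = 0.0689653
Evidence: 0.113749 + 0.0251403 + 0.0689653 = 0.207854
P(Class III | 3 claims) ≈ 0.3318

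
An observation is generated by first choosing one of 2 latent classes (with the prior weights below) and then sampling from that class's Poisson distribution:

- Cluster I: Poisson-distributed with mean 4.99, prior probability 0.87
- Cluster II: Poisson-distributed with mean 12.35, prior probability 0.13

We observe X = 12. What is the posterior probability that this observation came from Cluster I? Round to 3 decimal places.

0.166

Apply Bayes' rule: the posterior for each component is proportional to its prior times its likelihood at x.
Poisson probabilities:
  L_I = e^(−4.99)·4.99^12/12! = 0.00338641
  L_II = e^(−12.35)·12.35^12/12! = 0.113797
Prior × likelihood for each component:
  P(Z=I)·L_I = 0.87 × 0.00338641 = 0.00294618
  P(Z=II)·L_II = 0.13 × 0.113797 = 0.0147936
Normaliser: 0.00294618 + 0.0147936 = 0.0177398
P(Cluster I | 12) ≈ 0.166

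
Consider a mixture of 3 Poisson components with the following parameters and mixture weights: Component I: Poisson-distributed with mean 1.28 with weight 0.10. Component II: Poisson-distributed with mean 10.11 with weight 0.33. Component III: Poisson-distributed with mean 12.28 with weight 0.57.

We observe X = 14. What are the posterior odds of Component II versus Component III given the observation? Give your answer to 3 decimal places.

Since P(k|x) ∝ π_k f_k(x), the posterior odds are π_i f_i(x) / (π_j f_j(x)).
Poisson probabilities:
  p_I = e^(−1.28)·1.28^14/14! = 1.01073e-10
  p_II = e^(−10.11)·10.11^14/14! = 0.0543739
  p_III = e^(−12.28)·12.28^14/14! = 0.0944567
Odds = (0.33/0.57) × (0.0543739/0.0944567) = 0.578947 × 0.575649 ≈ 0.333

0.333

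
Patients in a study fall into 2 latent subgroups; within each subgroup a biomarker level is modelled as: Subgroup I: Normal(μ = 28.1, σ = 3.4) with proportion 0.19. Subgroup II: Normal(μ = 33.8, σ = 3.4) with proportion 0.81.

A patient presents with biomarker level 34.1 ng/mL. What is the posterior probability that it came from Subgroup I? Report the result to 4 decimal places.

0.0473

The responsibility of component k is P(Z=k) f_k(x) divided by Σ_j P(Z=j) f_j(x).
Component likelihoods at x = 34.1 ng/mL:
  f_I = 0.0247283
  f_II = 0.11688
Unnormalised posteriors:
  P(Z=I)·f_I = 0.19 × 0.0247283 = 0.00469837
  P(Z=II)·f_II = 0.81 × 0.11688 = 0.0946729
Normaliser: 0.00469837 + 0.0946729 = 0.0993713
Responsibility of Subgroup I: 0.00469837 / 0.0993713 ≈ 0.0473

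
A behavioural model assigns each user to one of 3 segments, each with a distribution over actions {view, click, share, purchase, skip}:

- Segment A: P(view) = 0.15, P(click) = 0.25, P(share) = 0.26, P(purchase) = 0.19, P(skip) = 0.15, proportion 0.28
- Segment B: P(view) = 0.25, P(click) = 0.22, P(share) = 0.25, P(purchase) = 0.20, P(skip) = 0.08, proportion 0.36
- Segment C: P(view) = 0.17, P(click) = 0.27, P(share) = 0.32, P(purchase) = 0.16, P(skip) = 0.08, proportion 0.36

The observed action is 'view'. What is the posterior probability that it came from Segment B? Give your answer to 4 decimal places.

0.4658

P(component k | x) = P(Z=k)·f_k(x) / marginal(x), where marginal(x) = Σ_j P(Z=j)·f_j(x).
Evaluate each component's likelihood at the observed value:
  f_A = P(view | comp) = 0.15
  f_B = P(view | comp) = 0.25
  f_C = P(view | comp) = 0.17
Multiply by the mixture weights:
  P(Z=A)·f_A = 0.28 × 0.15 = 0.042
  P(Z=B)·f_B = 0.36 × 0.25 = 0.09
  P(Z=C)·f_C = 0.36 × 0.17 = 0.0612
Sum: 0.042 + 0.09 + 0.0612 = 0.1932
P(Segment B | x) = 0.09 / 0.1932 ≈ 0.4658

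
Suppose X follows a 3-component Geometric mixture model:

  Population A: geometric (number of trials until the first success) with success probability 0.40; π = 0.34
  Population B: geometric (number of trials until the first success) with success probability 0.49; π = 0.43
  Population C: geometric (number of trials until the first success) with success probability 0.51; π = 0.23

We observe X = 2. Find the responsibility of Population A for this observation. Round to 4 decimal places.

Posterior ∝ prior × likelihood, so P(k | x) ∝ w_k f_k(x); normalise over all components.
Component likelihoods at x = 2:
  p_A = 0.40·(1−0.40)^1 = 0.40·0.6 = 0.24
  p_B = 0.49·(1−0.49)^1 = 0.49·0.51 = 0.2499
  p_C = 0.51·(1−0.51)^1 = 0.51·0.49 = 0.2499
Unnormalised posteriors:
  w_A·p_A = 0.34 × 0.24 = 0.0816
  w_B·p_B = 0.43 × 0.2499 = 0.107457
  w_C·p_C = 0.23 × 0.2499 = 0.057477
Sum: 0.0816 + 0.107457 + 0.057477 = 0.246534
So the posterior for Population A is 0.0816 / 0.246534 ≈ 0.3310.

0.3310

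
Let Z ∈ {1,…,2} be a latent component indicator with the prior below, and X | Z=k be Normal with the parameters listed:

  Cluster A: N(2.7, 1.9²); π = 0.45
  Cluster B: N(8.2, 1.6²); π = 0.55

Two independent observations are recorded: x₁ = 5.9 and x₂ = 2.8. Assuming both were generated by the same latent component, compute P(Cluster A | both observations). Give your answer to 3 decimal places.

The responsibility of component k is π_k f_k(x) divided by Σ_j π_j f_j(x).
Since both observations come from the same component, the likelihood for component k is f_k(x₁)·f_k(x₂).
  L_A = [(1/(1.9·√(2π)))·exp(−(5.9−2.7)²/(2·1.9²)) = 0.209970·exp(-1.41828) = 0.0508398] × [0.209679] = 0.01066
  L_B = [(1/(1.6·√(2π)))·exp(−(5.9−8.2)²/(2·1.6²)) = 0.249339·exp(-1.03320) = 0.0887311] × [0.000838199] = 7.43743e-05
Prior × likelihood for each component:
  π_A·L_A = 0.45 × 0.01066 = 0.00479702
  π_B·L_B = 0.55 × 7.43743e-05 = 4.09059e-05
Denominator: 0.00479702 + 4.09059e-05 = 0.00483793
Responsibility of Cluster A: 0.00479702 / 0.00483793 ≈ 0.992

0.992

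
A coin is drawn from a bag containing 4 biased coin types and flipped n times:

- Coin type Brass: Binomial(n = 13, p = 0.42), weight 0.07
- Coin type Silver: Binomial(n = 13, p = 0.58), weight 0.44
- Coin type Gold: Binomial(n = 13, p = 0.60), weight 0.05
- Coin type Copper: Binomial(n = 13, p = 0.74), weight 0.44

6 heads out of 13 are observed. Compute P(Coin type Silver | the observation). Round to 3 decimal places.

0.681

P(component k | x) = P(Z=k)·f_k(x) / marginal(x), where marginal(x) = Σ_j P(Z=j)·f_j(x).
Evaluate each component's likelihood at the observed value:
  p_Brass = 0.207974
  p_Silver = 0.150602
  p_Gold = 0.131173
  p_Copper = 0.0226319
Unnormalised posteriors:
  P(Z=Brass)·p_Brass = 0.07 × 0.207974 = 0.0145582
  P(Z=Silver)·p_Silver = 0.44 × 0.150602 = 0.0662648
  P(Z=Gold)·p_Gold = 0.05 × 0.131173 = 0.00655865
  P(Z=Copper)·p_Copper = 0.44 × 0.0226319 = 0.00995804
Marginal: 0.0145582 + 0.0662648 + 0.00655865 + 0.00995804 = 0.0973397
Responsibility of Coin type Silver: 0.0662648 / 0.0973397 ≈ 0.681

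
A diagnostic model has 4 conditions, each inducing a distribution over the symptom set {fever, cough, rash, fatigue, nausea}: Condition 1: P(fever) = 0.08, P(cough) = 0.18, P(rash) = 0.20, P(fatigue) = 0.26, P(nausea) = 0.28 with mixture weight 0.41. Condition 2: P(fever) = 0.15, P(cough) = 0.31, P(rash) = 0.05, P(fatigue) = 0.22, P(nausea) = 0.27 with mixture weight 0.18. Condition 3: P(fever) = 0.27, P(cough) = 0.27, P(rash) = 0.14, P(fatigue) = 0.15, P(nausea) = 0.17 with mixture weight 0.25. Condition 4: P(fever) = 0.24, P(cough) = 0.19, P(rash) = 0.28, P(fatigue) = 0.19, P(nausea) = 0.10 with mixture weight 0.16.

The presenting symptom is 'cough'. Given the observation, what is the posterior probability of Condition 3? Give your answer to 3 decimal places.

Posterior ∝ prior × likelihood, so P(k | x) ∝ π_k f_k(x); normalise over all components.
Evaluate each component's likelihood at the observed value:
  L_1 = P(cough | comp) = 0.18
  L_2 = P(cough | comp) = 0.31
  L_3 = P(cough | comp) = 0.27
  L_4 = P(cough | comp) = 0.19
Unnormalised posteriors:
  π_1·L_1 = 0.41 × 0.18 = 0.0738
  π_2·L_2 = 0.18 × 0.31 = 0.0558
  π_3·L_3 = 0.25 × 0.27 = 0.0675
  π_4·L_4 = 0.16 × 0.19 = 0.0304
Evidence: 0.0738 + 0.0558 + 0.0675 + 0.0304 = 0.2275
P(Condition 3 | the observation) = 0.0675 / 0.2275 ≈ 0.297

0.297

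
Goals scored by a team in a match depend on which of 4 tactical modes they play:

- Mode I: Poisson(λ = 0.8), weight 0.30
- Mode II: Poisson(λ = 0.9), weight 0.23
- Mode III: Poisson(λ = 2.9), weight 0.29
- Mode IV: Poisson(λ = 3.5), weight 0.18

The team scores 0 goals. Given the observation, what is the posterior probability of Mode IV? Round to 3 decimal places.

0.022

By Bayes' theorem, P(k | x) = P(Z=k) f_k(x) / Σ_j P(Z=j) f_j(x).
Component likelihoods at x = 0 goals:
  L_I = 0.449329
  L_II = 0.40657
  L_III = 0.0550232
  L_IV = 0.0301974
Multiply by the mixture weights:
  P(Z=I)·L_I = 0.30 × 0.449329 = 0.134799
  P(Z=II)·L_II = 0.23 × 0.40657 = 0.093511
  P(Z=III)·L_III = 0.29 × 0.0550232 = 0.0159567
  P(Z=IV)·L_IV = 0.18 × 0.0301974 = 0.00543553
Normaliser: 0.134799 + 0.093511 + 0.0159567 + 0.00543553 = 0.249702
P(Mode IV | 0 goals) = 0.00543553 / 0.249702 ≈ 0.022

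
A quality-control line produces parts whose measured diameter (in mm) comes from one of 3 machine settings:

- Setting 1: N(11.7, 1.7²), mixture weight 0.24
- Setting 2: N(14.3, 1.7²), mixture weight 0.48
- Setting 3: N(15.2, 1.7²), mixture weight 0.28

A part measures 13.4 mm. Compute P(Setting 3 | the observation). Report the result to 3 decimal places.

Apply Bayes' rule: the posterior for each component is proportional to its prior times its likelihood at x.
Evaluate each component's likelihood at the observed value:
  p_1 = (1/(1.7·√(2π)))·exp(−(13.4−11.7)²/(2·1.7²)) = 0.234672·exp(-0.50000) = 0.142336
  p_2 = (1/(1.7·√(2π)))·exp(−(13.4−14.3)²/(2·1.7²)) = 0.234672·exp(-0.14014) = 0.203986
  p_3 = (1/(1.7·√(2π)))·exp(−(13.4−15.2)²/(2·1.7²)) = 0.234672·exp(-0.56055) = 0.133973
Weight by the priors:
  π_1·p_1 = 0.24 × 0.142336 = 0.0341606
  π_2·p_2 = 0.48 × 0.203986 = 0.0979132
  π_3·p_3 = 0.28 × 0.133973 = 0.0375123
Denominator: 0.0341606 + 0.0979132 + 0.0375123 = 0.169586
So the posterior for Setting 3 is 0.0375123 / 0.169586 ≈ 0.221.

0.221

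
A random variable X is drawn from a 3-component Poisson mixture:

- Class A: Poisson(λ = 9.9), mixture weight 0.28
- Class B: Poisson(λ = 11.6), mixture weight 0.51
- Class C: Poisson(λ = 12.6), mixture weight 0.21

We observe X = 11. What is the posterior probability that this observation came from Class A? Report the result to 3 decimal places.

Posterior ∝ prior × likelihood, so P(k | x) ∝ w_k f_k(x); normalise over all components.
Component likelihoods at x = 11:
  f_A = 0.112542
  f_B = 0.117508
  f_C = 0.107352
Prior × likelihood for each component:
  w_A·f_A = 0.28 × 0.112542 = 0.0315119
  w_B·f_B = 0.51 × 0.117508 = 0.0599289
  w_C·f_C = 0.21 × 0.107352 = 0.0225439
Normaliser: 0.0315119 + 0.0599289 + 0.0225439 = 0.113985
P(Class A | x) ≈ 0.276

0.276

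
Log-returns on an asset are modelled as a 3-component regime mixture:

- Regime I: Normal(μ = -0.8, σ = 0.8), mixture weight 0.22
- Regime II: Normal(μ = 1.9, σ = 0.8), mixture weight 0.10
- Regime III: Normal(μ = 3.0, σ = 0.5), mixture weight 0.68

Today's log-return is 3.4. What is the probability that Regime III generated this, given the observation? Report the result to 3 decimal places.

By Bayes' theorem, P(k | x) = π_k f_k(x) / Σ_j π_j f_j(x).
Normal densities:
  L_I = (1/(0.8·√(2π)))·exp(−(3.4−-0.8)²/(2·0.8²)) = 0.498678·exp(-13.78125) = 5.16059e-07
  L_II = (1/(0.8·√(2π)))·exp(−(3.4−1.9)²/(2·0.8²)) = 0.498678·exp(-1.75781) = 0.0859828
  L_III = (1/(0.5·√(2π)))·exp(−(3.4−3.0)²/(2·0.5²)) = 0.797885·exp(-0.32000) = 0.579383
Prior × likelihood for each component:
  π_I·L_I = 0.22 × 5.16059e-07 = 1.13533e-07
  π_II·L_II = 0.10 × 0.0859828 = 0.00859828
  π_III·L_III = 0.68 × 0.579383 = 0.393981
Normaliser: 1.13533e-07 + 0.00859828 + 0.393981 = 0.402579
So the posterior for Regime III is 0.393981 / 0.402579 ≈ 0.979.

0.979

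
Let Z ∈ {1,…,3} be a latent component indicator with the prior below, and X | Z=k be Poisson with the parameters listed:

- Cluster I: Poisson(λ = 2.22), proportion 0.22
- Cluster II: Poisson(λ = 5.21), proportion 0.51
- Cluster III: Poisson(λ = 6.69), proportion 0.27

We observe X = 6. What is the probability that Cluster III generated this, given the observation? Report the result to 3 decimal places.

The responsibility of component k is π_k f_k(x) divided by Σ_j π_j f_j(x).
Component likelihoods at x = 6:
  p_I = e^(−2.22)·2.22^6/6! = 0.0180572
  p_II = e^(−5.21)·5.21^6/6! = 0.151712
  p_III = e^(−6.69)·6.69^6/6! = 0.154808
Unnormalised posteriors:
  π_I·p_I = 0.22 × 0.0180572 = 0.00397259
  π_II·p_II = 0.51 × 0.151712 = 0.0773731
  π_III·p_III = 0.27 × 0.154808 = 0.0417982
Evidence: 0.00397259 + 0.0773731 + 0.0417982 = 0.123144
P(Cluster III | data) = 0.0417982 / 0.123144 ≈ 0.339

0.339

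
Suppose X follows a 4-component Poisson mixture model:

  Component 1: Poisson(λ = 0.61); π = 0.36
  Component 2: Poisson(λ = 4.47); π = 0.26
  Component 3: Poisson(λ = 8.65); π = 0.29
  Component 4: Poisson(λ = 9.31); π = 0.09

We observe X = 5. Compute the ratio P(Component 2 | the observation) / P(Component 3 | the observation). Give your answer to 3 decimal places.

2.160

Only the two components matter; the odds are (w_i f_i(x)) / (w_j f_j(x)).
Component likelihoods at x = 5:
  f_1 = 0.000382427
  f_2 = 0.170239
  f_3 = 0.0706728
  f_4 = 0.0527577
0.0442622 / 0.0204951 ≈ 2.160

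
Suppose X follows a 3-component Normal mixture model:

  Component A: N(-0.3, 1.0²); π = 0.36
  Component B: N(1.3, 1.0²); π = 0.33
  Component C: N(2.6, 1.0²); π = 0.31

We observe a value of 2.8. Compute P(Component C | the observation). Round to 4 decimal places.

Apply Bayes' rule: the posterior for each component is proportional to its prior times its likelihood at x.
Normal densities:
  L_A = (1/(1.0·√(2π)))·exp(−(2.8−-0.3)²/(2·1.0²)) = 0.398942·exp(-4.80500) = 0.00326682
  L_B = (1/(1.0·√(2π)))·exp(−(2.8−1.3)²/(2·1.0²)) = 0.398942·exp(-1.12500) = 0.129518
  L_C = (1/(1.0·√(2π)))·exp(−(2.8−2.6)²/(2·1.0²)) = 0.398942·exp(-0.02000) = 0.391043
Weight by the priors:
  P(Z=A)·L_A = 0.36 × 0.00326682 = 0.00117605
  P(Z=B)·L_B = 0.33 × 0.129518 = 0.0427408
  P(Z=C)·L_C = 0.31 × 0.391043 = 0.121223
Denominator: 0.00117605 + 0.0427408 + 0.121223 = 0.16514
So the posterior for Component C is 0.121223 / 0.16514 ≈ 0.7341.

0.7341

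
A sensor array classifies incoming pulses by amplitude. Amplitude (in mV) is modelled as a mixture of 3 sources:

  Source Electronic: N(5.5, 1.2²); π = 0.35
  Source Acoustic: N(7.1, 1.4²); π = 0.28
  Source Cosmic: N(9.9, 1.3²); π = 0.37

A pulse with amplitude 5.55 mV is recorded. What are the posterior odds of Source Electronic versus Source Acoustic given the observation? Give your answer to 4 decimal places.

The posterior odds equal the prior odds times the likelihood ratio: (π_i/π_j)·(f_i(x)/f_j(x)).
Normal densities:
  f_Electronic = 0.332163
  f_Acoustic = 0.154387
  f_Cosmic = 0.00113664
Odds = (0.35/0.28) × (0.332163/0.154387) = 1.25 × 2.1515 ≈ 2.6894

2.6894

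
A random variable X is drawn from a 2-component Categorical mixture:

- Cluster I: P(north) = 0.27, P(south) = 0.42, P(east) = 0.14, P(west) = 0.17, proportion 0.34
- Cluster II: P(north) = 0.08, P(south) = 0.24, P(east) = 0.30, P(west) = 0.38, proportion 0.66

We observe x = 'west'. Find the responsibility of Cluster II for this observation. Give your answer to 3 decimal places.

The responsibility of component k is P(Z=k) f_k(x) divided by Σ_j P(Z=j) f_j(x).
Component likelihoods at x = 'west':
  L_I = P(west | comp) = 0.17
  L_II = P(west | comp) = 0.38
Unnormalised posteriors:
  P(Z=I)·L_I = 0.34 × 0.17 = 0.0578
  P(Z=II)·L_II = 0.66 × 0.38 = 0.2508
Sum: 0.0578 + 0.2508 = 0.3086
Responsibility of Cluster II: 0.2508 / 0.3086 ≈ 0.813

0.813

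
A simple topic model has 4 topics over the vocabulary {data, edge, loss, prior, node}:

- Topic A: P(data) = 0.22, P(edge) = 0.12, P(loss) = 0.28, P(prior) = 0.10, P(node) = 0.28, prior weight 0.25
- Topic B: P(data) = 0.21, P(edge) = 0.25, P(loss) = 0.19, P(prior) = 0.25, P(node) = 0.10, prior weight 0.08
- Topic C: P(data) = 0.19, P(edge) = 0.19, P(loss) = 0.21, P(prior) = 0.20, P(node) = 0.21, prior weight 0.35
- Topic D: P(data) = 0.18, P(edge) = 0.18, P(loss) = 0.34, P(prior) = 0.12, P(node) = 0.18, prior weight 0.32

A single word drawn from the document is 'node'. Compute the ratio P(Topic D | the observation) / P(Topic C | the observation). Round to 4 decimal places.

Posterior odds = (P(Z=i) f_i(x)) / (P(Z=j) f_j(x)); the normalising sum cancels.
Component likelihoods at x = 'node':
  L_A = 0.28
  L_B = 0.1
  L_C = 0.21
  L_D = 0.18
Odds = (0.32/0.35) × (0.18/0.21) = 0.914286 × 0.857143 ≈ 0.7837

0.7837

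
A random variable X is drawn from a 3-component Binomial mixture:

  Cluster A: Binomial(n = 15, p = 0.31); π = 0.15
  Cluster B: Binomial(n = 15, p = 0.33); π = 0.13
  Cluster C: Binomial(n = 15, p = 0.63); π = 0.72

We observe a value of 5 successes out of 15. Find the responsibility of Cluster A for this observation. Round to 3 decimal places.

P(component k | x) = P(Z=k)·f_k(x) / marginal(x), where marginal(x) = Σ_j P(Z=j)·f_j(x).
Binomial probabilities:
  f_A = 0.210307
  f_B = 0.214226
  f_C = 0.014331
Prior × likelihood for each component:
  P(Z=A)·f_A = 0.15 × 0.210307 = 0.0315461
  P(Z=B)·f_B = 0.13 × 0.214226 = 0.0278494
  P(Z=C)·f_C = 0.72 × 0.014331 = 0.0103183
Sum: 0.0315461 + 0.0278494 + 0.0103183 = 0.0697138
P(Cluster A | 5 successes out of 15) = 0.0315461 / 0.0697138 ≈ 0.453

0.453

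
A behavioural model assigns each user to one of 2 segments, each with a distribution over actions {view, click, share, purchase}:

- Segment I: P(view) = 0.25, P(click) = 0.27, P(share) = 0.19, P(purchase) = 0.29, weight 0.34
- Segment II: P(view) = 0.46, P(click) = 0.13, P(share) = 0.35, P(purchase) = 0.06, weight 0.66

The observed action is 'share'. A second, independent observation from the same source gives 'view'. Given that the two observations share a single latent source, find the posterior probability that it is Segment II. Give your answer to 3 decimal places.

0.868

By Bayes' theorem, P(k | x) = P(Z=k) f_k(x) / Σ_j P(Z=j) f_j(x).
Since both observations come from the same component, the likelihood for component k is f_k(x₁)·f_k(x₂).
  f_I = [0.19] × [0.25] = 0.0475
  f_II = [0.35] × [0.46] = 0.161
Multiply by the mixture weights:
  P(Z=I)·f_I = 0.34 × 0.0475 = 0.01615
  P(Z=II)·f_II = 0.66 × 0.161 = 0.10626
Denominator: 0.01615 + 0.10626 = 0.12241
P(Segment II | x) = 0.10626 / 0.12241 ≈ 0.868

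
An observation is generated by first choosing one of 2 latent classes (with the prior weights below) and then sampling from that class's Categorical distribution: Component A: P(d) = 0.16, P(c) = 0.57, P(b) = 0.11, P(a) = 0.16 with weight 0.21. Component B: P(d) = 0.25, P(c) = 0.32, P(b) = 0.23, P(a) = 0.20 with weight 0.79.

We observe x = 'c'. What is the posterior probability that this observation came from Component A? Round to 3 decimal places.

0.321

By Bayes' theorem, P(k | x) = π_k f_k(x) / Σ_j π_j f_j(x).
Categorical probabilities:
  f_A = P(c | comp) = 0.57
  f_B = P(c | comp) = 0.32
Multiply by the mixture weights:
  π_A·f_A = 0.21 × 0.57 = 0.1197
  π_B·f_B = 0.79 × 0.32 = 0.2528
Evidence: 0.1197 + 0.2528 = 0.3725
So the posterior for Component A is 0.1197 / 0.3725 ≈ 0.321.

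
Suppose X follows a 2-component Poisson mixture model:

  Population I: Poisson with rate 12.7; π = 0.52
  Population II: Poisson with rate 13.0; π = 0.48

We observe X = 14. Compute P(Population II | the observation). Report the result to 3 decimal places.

By Bayes' theorem, P(k | x) = P(Z=k) f_k(x) / Σ_j P(Z=j) f_j(x).
Evaluate each component's likelihood at the observed value:
  f_I = e^(−12.7)·12.7^14/14! = 0.0993811
  f_II = e^(−13.0)·13.0^14/14! = 0.102087
Multiply by the mixture weights:
  P(Z=I)·f_I = 0.52 × 0.0993811 = 0.0516782
  P(Z=II)·f_II = 0.48 × 0.102087 = 0.0490017
Marginal: 0.0516782 + 0.0490017 = 0.10068
Responsibility of Population II: 0.0490017 / 0.10068 ≈ 0.487

0.487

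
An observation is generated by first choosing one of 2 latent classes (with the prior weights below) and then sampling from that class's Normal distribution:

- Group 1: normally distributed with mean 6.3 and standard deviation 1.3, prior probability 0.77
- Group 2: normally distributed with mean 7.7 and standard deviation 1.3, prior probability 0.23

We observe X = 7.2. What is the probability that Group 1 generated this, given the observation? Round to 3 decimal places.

By Bayes' theorem, P(k | x) = w_k f_k(x) / Σ_j w_j f_j(x).
Evaluate each component's likelihood at the observed value:
  f_1 = (1/(1.3·√(2π)))·exp(−(7.2−6.3)²/(2·1.3²)) = 0.306879·exp(-0.23964) = 0.241485
  f_2 = (1/(1.3·√(2π)))·exp(−(7.2−7.7)²/(2·1.3²)) = 0.306879·exp(-0.07396) = 0.285
Unnormalised posteriors:
  w_1·f_1 = 0.77 × 0.241485 = 0.185943
  w_2·f_2 = 0.23 × 0.285 = 0.0655499
Normaliser: 0.185943 + 0.0655499 = 0.251493
P(Group 1 | x) = 0.185943 / 0.251493 ≈ 0.739

0.739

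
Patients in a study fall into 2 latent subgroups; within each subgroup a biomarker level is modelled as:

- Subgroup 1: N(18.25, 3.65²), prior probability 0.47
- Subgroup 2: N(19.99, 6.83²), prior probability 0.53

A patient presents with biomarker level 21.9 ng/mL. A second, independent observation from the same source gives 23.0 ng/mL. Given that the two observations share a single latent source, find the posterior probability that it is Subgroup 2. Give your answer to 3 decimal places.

0.519

Apply Bayes' rule: the posterior for each component is proportional to its prior times its likelihood at x.
Since both observations come from the same component, the likelihood for component k is f_k(x₁)·f_k(x₂).
  p_1 = [(1/(3.65·√(2π)))·exp(−(21.9−18.25)²/(2·3.65²)) = 0.109299·exp(-0.50000) = 0.0662933] × [0.0468667] = 0.00310695
  p_2 = [(1/(6.83·√(2π)))·exp(−(21.9−19.99)²/(2·6.83²)) = 0.058410·exp(-0.03910) = 0.0561704] × [0.0530048] = 0.0029773
Prior × likelihood for each component:
  P(Z=1)·p_1 = 0.47 × 0.00310695 = 0.00146027
  P(Z=2)·p_2 = 0.53 × 0.0029773 = 0.00157797
Marginal: 0.00146027 + 0.00157797 = 0.00303824
Responsibility of Subgroup 2: 0.00157797 / 0.00303824 ≈ 0.519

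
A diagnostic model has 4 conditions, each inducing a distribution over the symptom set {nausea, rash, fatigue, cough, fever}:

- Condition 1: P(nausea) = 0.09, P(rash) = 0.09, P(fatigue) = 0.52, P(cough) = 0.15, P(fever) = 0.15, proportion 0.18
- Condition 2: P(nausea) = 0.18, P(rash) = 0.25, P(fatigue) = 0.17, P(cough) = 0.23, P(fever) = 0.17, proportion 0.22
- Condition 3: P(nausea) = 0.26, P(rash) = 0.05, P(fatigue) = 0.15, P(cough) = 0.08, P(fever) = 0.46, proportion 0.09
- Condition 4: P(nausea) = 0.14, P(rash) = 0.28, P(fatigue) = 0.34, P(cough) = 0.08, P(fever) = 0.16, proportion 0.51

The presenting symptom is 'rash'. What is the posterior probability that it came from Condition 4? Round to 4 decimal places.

0.6535

Apply Bayes' rule: the posterior for each component is proportional to its prior times its likelihood at x.
Component likelihoods at x = 'rash':
  f_1 = P(rash | comp) = 0.09
  f_2 = P(rash | comp) = 0.25
  f_3 = P(rash | comp) = 0.05
  f_4 = P(rash | comp) = 0.28
Multiply by the mixture weights:
  π_1·f_1 = 0.18 × 0.09 = 0.0162
  π_2·f_2 = 0.22 × 0.25 = 0.055
  π_3·f_3 = 0.09 × 0.05 = 0.0045
  π_4·f_4 = 0.51 × 0.28 = 0.1428
Marginal: 0.0162 + 0.055 + 0.0045 + 0.1428 = 0.2185
P(Condition 4 | data) = 0.1428 / 0.2185 ≈ 0.6535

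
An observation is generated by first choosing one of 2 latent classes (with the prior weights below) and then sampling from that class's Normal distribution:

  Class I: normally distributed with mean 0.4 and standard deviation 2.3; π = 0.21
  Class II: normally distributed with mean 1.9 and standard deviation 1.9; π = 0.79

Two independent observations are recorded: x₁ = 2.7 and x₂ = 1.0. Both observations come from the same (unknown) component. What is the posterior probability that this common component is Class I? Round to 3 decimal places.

0.115

P(component k | x) = π_k·f_k(x) / marginal(x), where marginal(x) = Σ_j π_j·f_j(x).
Since both observations come from the same component, the likelihood for component k is f_k(x₁)·f_k(x₂).
  f_I = [(1/(2.3·√(2π)))·exp(−(2.7−0.4)²/(2·2.3²)) = 0.173453·exp(-0.50000) = 0.105205] × [0.16765] = 0.0176376
  f_II = [(1/(1.9·√(2π)))·exp(−(2.7−1.9)²/(2·1.9²)) = 0.209970·exp(-0.08864) = 0.192158] × [0.187687] = 0.0360656
Prior × likelihood for each component:
  π_I·f_I = 0.21 × 0.0176376 = 0.0037039
  π_II·f_II = 0.79 × 0.0360656 = 0.0284918
Denominator: 0.0037039 + 0.0284918 = 0.0321957
Responsibility of Class I: 0.0037039 / 0.0321957 ≈ 0.115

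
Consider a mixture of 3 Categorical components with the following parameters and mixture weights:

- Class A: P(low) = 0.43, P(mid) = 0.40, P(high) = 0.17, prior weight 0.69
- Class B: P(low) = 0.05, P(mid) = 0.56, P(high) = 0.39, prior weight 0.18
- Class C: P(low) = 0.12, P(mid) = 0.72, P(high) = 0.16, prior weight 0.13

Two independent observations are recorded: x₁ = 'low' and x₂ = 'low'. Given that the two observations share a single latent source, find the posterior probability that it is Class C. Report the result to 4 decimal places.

Posterior ∝ prior × likelihood, so P(k | x) ∝ π_k f_k(x); normalise over all components.
Since both observations come from the same component, the likelihood for component k is f_k(x₁)·f_k(x₂).
  p_A = [P(low | comp) = 0.43] × [0.43] = 0.1849
  p_B = [P(low | comp) = 0.05] × [0.05] = 0.0025
  p_C = [P(low | comp) = 0.12] × [0.12] = 0.0144
Prior × likelihood for each component:
  π_A·p_A = 0.69 × 0.1849 = 0.127581
  π_B·p_B = 0.18 × 0.0025 = 0.00045
  π_C·p_C = 0.13 × 0.0144 = 0.001872
Evidence: 0.127581 + 0.00045 + 0.001872 = 0.129903
P(Class C | x₁, x₂) = 0.001872 / 0.129903 ≈ 0.0144

0.0144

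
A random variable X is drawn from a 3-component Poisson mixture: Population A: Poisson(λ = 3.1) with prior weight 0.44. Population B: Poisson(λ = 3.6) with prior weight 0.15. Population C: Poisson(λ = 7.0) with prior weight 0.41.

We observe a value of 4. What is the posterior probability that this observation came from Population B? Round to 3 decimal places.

0.201

Posterior ∝ prior × likelihood, so P(k | x) ∝ π_k f_k(x); normalise over all components.
Evaluate each component's likelihood at the observed value:
  p_A = 0.17335
  p_B = 0.191222
  p_C = 0.0912262
Multiply by the mixture weights:
  π_A·p_A = 0.44 × 0.17335 = 0.0762738
  π_B·p_B = 0.15 × 0.191222 = 0.0286834
  π_C·p_C = 0.41 × 0.0912262 = 0.0374027
Evidence: 0.0762738 + 0.0286834 + 0.0374027 = 0.14236
Responsibility of Population B: 0.0286834 / 0.14236 ≈ 0.201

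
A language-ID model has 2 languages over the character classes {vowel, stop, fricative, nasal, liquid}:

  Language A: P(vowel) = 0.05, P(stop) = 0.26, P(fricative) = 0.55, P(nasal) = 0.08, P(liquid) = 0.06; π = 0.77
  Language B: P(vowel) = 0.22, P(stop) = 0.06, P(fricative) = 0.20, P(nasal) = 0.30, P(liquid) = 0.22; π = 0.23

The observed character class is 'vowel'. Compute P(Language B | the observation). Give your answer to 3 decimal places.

P(component k | x) = π_k·f_k(x) / marginal(x), where marginal(x) = Σ_j π_j·f_j(x).
Evaluate each component's likelihood at the observed value:
  L_A = P(vowel | comp) = 0.05
  L_B = P(vowel | comp) = 0.22
Prior × likelihood for each component:
  π_A·L_A = 0.77 × 0.05 = 0.0385
  π_B·L_B = 0.23 × 0.22 = 0.0506
Normaliser: 0.0385 + 0.0506 = 0.0891
P(Language B | 'vowel') ≈ 0.568

0.568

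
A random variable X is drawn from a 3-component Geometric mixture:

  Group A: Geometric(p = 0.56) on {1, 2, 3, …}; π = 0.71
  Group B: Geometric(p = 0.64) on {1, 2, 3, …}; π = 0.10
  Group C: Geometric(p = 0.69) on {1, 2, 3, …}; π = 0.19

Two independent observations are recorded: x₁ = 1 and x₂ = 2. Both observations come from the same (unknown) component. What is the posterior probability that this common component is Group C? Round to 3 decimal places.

0.199

By Bayes' theorem, P(k | x) = π_k f_k(x) / Σ_j π_j f_j(x).
Since both observations come from the same component, the likelihood for component k is f_k(x₁)·f_k(x₂).
  L_A = [0.56] × [0.2464] = 0.137984
  L_B = [0.64] × [0.2304] = 0.147456
  L_C = [0.69] × [0.2139] = 0.147591
Unnormalised posteriors:
  π_A·L_A = 0.71 × 0.137984 = 0.0979686
  π_B·L_B = 0.10 × 0.147456 = 0.0147456
  π_C·L_C = 0.19 × 0.147591 = 0.0280423
Denominator: 0.0979686 + 0.0147456 + 0.0280423 = 0.140757
P(Group C | x) = 0.0280423 / 0.140757 ≈ 0.199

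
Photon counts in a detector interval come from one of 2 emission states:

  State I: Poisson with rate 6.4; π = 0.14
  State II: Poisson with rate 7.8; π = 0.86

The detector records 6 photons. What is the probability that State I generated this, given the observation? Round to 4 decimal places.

0.1677

By Bayes' theorem, P(k | x) = w_k f_k(x) / Σ_j w_j f_j(x).
Component likelihoods at x = 6 photons:
  p_I = e^(−6.4)·6.4^6/6! = 0.158585
  p_II = e^(−7.8)·7.8^6/6! = 0.128156
Unnormalised posteriors:
  w_I·p_I = 0.14 × 0.158585 = 0.0222019
  w_II·p_II = 0.86 × 0.128156 = 0.110214
Denominator: 0.0222019 + 0.110214 = 0.132416
Responsibility of State I: 0.0222019 / 0.132416 ≈ 0.1677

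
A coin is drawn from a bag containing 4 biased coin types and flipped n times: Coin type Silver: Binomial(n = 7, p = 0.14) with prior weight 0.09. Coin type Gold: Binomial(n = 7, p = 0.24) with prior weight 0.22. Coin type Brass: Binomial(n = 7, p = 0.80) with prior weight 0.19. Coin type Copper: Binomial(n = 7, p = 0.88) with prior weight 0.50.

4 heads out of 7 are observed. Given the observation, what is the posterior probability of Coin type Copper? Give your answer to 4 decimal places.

0.3494

The responsibility of component k is π_k f_k(x) divided by Σ_j π_j f_j(x).
Component likelihoods at x = 4 heads out of 7:
  p_Silver = 0.00855215
  p_Gold = 0.0509746
  p_Brass = 0.114688
  p_Copper = 0.0362696
Weight by the priors:
  π_Silver·p_Silver = 0.09 × 0.00855215 = 0.000769694
  π_Gold·p_Gold = 0.22 × 0.0509746 = 0.0112144
  π_Brass·p_Brass = 0.19 × 0.114688 = 0.0217907
  π_Copper·p_Copper = 0.50 × 0.0362696 = 0.0181348
Denominator: 0.000769694 + 0.0112144 + 0.0217907 + 0.0181348 = 0.0519096
P(Coin type Copper | the observation) = 0.0181348 / 0.0519096 ≈ 0.3494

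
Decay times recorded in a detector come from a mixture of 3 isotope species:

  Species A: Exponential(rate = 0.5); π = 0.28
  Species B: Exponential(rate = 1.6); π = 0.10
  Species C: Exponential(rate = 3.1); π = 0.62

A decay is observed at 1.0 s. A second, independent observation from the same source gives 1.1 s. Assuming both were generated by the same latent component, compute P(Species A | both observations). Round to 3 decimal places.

By Bayes' theorem, P(k | x) = w_k f_k(x) / Σ_j w_j f_j(x).
Since both observations come from the same component, the likelihood for component k is f_k(x₁)·f_k(x₂).
  L_A = [0.5·e^(−0.5·1.0) = 0.5·e^(−0.5000) = 0.303265] × [0.288475] = 0.0874844
  L_B = [1.6·e^(−1.6·1.0) = 1.6·e^(−1.6000) = 0.323034] × [0.275272] = 0.0889223
  L_C = [3.1·e^(−3.1·1.0) = 3.1·e^(−3.1000) = 0.139653] × [0.102428] = 0.0143043
Prior × likelihood for each component:
  w_A·L_A = 0.28 × 0.0874844 = 0.0244956
  w_B·L_B = 0.10 × 0.0889223 = 0.00889223
  w_C·L_C = 0.62 × 0.0143043 = 0.00886866
Marginal: 0.0244956 + 0.00889223 + 0.00886866 = 0.0422565
So the posterior for Species A is 0.0244956 / 0.0422565 ≈ 0.580.

0.580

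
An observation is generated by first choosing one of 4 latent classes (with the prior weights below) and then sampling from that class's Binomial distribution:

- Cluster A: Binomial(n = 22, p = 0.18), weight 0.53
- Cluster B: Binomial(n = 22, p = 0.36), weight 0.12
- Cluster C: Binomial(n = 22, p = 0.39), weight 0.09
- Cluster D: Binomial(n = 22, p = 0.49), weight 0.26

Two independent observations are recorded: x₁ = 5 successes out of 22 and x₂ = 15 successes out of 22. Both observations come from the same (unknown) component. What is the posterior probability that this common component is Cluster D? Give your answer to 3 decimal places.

Apply Bayes' rule: the posterior for each component is proportional to its prior times its likelihood at x.
Since both observations come from the same component, the likelihood for component k is f_k(x₁)·f_k(x₂).
  f_A = [0.170496] × [2.86828e-07] = 4.8903e-08
  f_B = [0.08074] × [0.00165819] = 0.000133882
  f_C = [0.0532656] × [0.00393654] = 0.000209682
  f_D = [0.00794676] × [0.034496] = 0.000274132
Weight by the priors:
  π_A·f_A = 0.53 × 4.8903e-08 = 2.59186e-08
  π_B·f_B = 0.12 × 0.000133882 = 1.60659e-05
  π_C·f_C = 0.09 × 0.000209682 = 1.88714e-05
  π_D·f_D = 0.26 × 0.000274132 = 7.12742e-05
Normaliser: 2.59186e-08 + 1.60659e-05 + 1.88714e-05 + 7.12742e-05 = 0.000106237
P(Cluster D | x₁,x₂) ≈ 0.671

0.671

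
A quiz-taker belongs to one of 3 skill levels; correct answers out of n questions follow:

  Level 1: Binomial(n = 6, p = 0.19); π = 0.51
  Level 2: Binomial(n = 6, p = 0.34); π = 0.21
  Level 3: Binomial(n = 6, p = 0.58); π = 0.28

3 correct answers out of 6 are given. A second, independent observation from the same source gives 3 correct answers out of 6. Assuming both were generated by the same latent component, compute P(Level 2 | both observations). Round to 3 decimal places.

0.291

P(component k | x) = P(Z=k)·f_k(x) / marginal(x), where marginal(x) = Σ_j P(Z=j)·f_j(x).
Since both observations come from the same component, the likelihood for component k is f_k(x₁)·f_k(x₂).
  L_1 = [C(6,3)·0.19^3·0.81^3 = 20·0.006859·0.531441 = 0.0729031] × [0.0729031] = 0.00531486
  L_2 = [C(6,3)·0.34^3·0.66^3 = 20·0.039304·0.287496 = 0.225995] × [0.225995] = 0.0510737
  L_3 = [C(6,3)·0.58^3·0.42^3 = 20·0.195112·0.074088 = 0.289109] × [0.289109] = 0.0835841
Multiply by the mixture weights:
  P(Z=1)·L_1 = 0.51 × 0.00531486 = 0.00271058
  P(Z=2)·L_2 = 0.21 × 0.0510737 = 0.0107255
  P(Z=3)·L_3 = 0.28 × 0.0835841 = 0.0234035
Normaliser: 0.00271058 + 0.0107255 + 0.0234035 = 0.0368396
P(Level 2 | x₁,x₂) = 0.0107255 / 0.0368396 ≈ 0.291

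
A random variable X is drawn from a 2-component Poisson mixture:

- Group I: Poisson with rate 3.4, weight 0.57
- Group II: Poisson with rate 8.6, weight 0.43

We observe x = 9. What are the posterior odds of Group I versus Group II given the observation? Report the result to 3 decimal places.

0.057

Only the two components matter; the odds are (P(Z=i) f_i(x)) / (P(Z=j) f_j(x)).
Poisson probabilities:
  f_I = e^(−3.4)·3.4^9/9! = 0.00558401
  f_II = e^(−8.6)·8.6^9/9! = 0.130554
Posterior odds = (P(Z=I)·f_I) / (P(Z=II)·f_II) = (0.57·0.00558401) / (0.43·0.130554) = 0.00318288 / 0.0561383 ≈ 0.057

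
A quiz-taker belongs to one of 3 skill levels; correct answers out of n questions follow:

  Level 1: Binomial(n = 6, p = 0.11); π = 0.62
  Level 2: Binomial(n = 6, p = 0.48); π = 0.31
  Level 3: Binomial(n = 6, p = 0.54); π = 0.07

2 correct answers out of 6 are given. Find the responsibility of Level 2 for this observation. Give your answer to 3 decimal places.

0.482

Posterior ∝ prior × likelihood, so P(k | x) ∝ w_k f_k(x); normalise over all components.
Binomial probabilities:
  L_1 = 0.113877
  L_2 = 0.252689
  L_3 = 0.195844
Weight by the priors:
  w_1·L_1 = 0.62 × 0.113877 = 0.0706038
  w_2·L_2 = 0.31 × 0.252689 = 0.0783337
  w_3·L_3 = 0.07 × 0.195844 = 0.0137091
Marginal: 0.0706038 + 0.0783337 + 0.0137091 = 0.162647
Responsibility of Level 2: 0.0783337 / 0.162647 ≈ 0.482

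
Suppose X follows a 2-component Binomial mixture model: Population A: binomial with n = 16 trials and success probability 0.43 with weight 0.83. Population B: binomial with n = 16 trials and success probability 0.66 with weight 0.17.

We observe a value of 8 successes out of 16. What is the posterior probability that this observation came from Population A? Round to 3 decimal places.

0.908

P(component k | x) = P(Z=k)·f_k(x) / marginal(x), where marginal(x) = Σ_j P(Z=j)·f_j(x).
Component likelihoods at x = 8 successes out of 16:
  f_A = 0.16762
  f_B = 0.0827487
Weight by the priors:
  P(Z=A)·f_A = 0.83 × 0.16762 = 0.139124
  P(Z=B)·f_B = 0.17 × 0.0827487 = 0.0140673
Sum: 0.139124 + 0.0140673 = 0.153192
P(Population A | data) ≈ 0.908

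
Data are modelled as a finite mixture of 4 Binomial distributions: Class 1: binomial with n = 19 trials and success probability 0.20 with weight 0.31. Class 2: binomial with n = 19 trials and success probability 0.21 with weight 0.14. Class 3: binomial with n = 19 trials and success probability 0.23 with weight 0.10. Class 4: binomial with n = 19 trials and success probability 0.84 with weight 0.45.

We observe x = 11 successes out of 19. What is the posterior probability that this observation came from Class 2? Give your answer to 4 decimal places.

The responsibility of component k is P(Z=k) f_k(x) divided by Σ_j P(Z=j) f_j(x).
Component likelihoods at x = 11 successes out of 19:
  L_1 = C(19,11)·0.20^11·0.80^8 = 75582·2.048e-08·0.167772 = 0.000259698
  L_2 = C(19,11)·0.21^11·0.79^8 = 75582·3.50278e-08·0.151711 = 0.00040165
  L_3 = C(19,11)·0.23^11·0.77^8 = 75582·9.5281e-08·0.123574 = 0.000889919
  L_4 = C(19,11)·0.84^11·0.16^8 = 75582·0.146917·4.29497e-07 = 0.00476925
Prior × likelihood for each component:
  P(Z=1)·L_1 = 0.31 × 0.000259698 = 8.05063e-05
  P(Z=2)·L_2 = 0.14 × 0.00040165 = 5.62309e-05
  P(Z=3)·L_3 = 0.10 × 0.000889919 = 8.89919e-05
  P(Z=4)·L_4 = 0.45 × 0.00476925 = 0.00214616
Evidence: 8.05063e-05 + 5.62309e-05 + 8.89919e-05 + 0.00214616 = 0.00237189
P(Class 2 | data) ≈ 0.0237

0.0237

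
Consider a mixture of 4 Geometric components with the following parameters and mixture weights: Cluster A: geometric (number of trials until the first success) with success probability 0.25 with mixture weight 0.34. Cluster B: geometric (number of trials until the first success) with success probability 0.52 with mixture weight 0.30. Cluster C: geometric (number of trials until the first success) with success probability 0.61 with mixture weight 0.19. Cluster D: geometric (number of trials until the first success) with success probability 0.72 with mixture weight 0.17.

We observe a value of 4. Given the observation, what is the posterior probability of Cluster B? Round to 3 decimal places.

Apply Bayes' rule: the posterior for each component is proportional to its prior times its likelihood at x.
Evaluate each component's likelihood at the observed value:
  f_A = 0.105469
  f_B = 0.0575078
  f_C = 0.0361846
  f_D = 0.0158054
Weight by the priors:
  π_A·f_A = 0.34 × 0.105469 = 0.0358594
  π_B·f_B = 0.30 × 0.0575078 = 0.0172524
  π_C·f_C = 0.19 × 0.0361846 = 0.00687507
  π_D·f_D = 0.17 × 0.0158054 = 0.00268692
Denominator: 0.0358594 + 0.0172524 + 0.00687507 + 0.00268692 = 0.0626737
So the posterior for Cluster B is 0.0172524 / 0.0626737 ≈ 0.275.

0.275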